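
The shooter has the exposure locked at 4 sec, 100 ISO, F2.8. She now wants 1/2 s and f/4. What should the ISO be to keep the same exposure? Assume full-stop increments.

ISO 1600

Shutter speed: 4 → 2 → 1 → 1/2 — 3 stops shorter (darker).
Aperture: f/2.8 → f/4 — 1 stop narrower (darker).
Net change so far: 4 stops darker. Offset with the ISO: 100 → 200 → 400 → 800 → 1600.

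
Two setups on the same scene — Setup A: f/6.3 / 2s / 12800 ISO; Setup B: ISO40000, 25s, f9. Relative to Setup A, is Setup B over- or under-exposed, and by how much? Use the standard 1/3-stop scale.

4 1/3 stops brighter

Aperture: f/6.3 → f/7.1 → f/8 → f/9 — 1 stop stopped down (darker).
Shutter speed: 2 → 2.5 → 3.2 → 4 → 5 → 6 → 8 → 10 → 13 → 15 → 20 → 25 — 3 2/3 stops longer (brighter).
ISO: 12800 → 16000 → 20000 → 25600 → 32000 → 40000 — 1 2/3 stops raised (brighter).
Net: −1 +3 2/3 +1 2/3 = +4 1/3 stops.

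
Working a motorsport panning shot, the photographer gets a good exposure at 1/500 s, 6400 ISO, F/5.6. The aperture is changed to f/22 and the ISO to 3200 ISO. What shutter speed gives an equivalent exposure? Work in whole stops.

Aperture: f/5.6 → f/8 → f/11 → f/16 → f/22 — 4 stops smaller aperture (darker).
ISO: 6400 → 3200 — 1 stop dropped (darker).
Net change so far: 5 stops darker. Offset with the shutter speed: 1/500 → 1/250 → 1/125 → 1/60 → 1/30 → 1/15.

1/15s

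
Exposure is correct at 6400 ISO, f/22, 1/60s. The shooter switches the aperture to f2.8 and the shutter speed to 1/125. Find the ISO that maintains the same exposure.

ISO 200

Aperture: f/22 → f/16 → f/11 → f/8 → f/5.6 → f/4 → f/2.8 — 6 stops wider (brighter).
Shutter speed: 1/60 → 1/125 — 1 stop faster (darker).
Net change so far: 5 stops brighter. Offset with the ISO: 6400 → 3200 → 1600 → 800 → 400 → 200.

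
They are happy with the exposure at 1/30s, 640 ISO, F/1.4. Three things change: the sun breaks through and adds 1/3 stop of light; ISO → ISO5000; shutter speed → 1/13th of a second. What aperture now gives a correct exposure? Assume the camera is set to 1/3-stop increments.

Scene light: 1/3 stop brighter.
ISO: 640 → 800 → 1000 → 1250 → 1600 → 2000 → 2500 → 3200 → 4000 → 5000 — 3 stops higher (brighter).
Shutter speed: 1/30 → 1/25 → 1/20 → 1/15 → 1/13 — 1 1/3 stops slower (brighter).
Net so far: 4 2/3 stops brighter. Aperture: f/1.4 → f/1.6 → f/1.8 → f/2 → f/2.2 → f/2.5 → f/2.8 → f/3.2 → f/3.5 → f/4 → f/4.5 → f/5 → f/5.6 → f/6.3 → f/7.1.

f/7.1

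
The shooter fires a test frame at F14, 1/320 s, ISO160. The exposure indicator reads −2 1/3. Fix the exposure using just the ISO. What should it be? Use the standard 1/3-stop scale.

ISO 800

Underexposed by 2 1/3 stops → need 2 1/3 stops brighter.
ISO: 160 → 200 → 250 → 320 → 400 → 500 → 640 → 800.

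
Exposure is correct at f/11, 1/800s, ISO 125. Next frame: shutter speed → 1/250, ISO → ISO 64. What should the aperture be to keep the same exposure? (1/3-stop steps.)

Shutter speed: 1/800 → 1/640 → 1/500 → 1/400 → 1/320 → 1/250 — 1 2/3 stops slower (brighter).
ISO: 125 → 100 → 80 → 64 — 1 stop dropped (darker).
Net change so far: 2/3 stop brighter. Offset with the aperture: f/11 → f/13 → f/14.

f/14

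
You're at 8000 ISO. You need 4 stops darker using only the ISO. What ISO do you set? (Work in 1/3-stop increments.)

ISO: 8000 → 6400 → 5000 → 4000 → 3200 → 2500 → 2000 → 1600 → 1250 → 1000 → 800 → 640 → 500 — 4 stops lower (darker).

ISO 500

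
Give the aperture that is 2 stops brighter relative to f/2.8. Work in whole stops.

Aperture: f/2.8 → f/2 → f/1.4 — 2 stops larger aperture (brighter).

f/1.4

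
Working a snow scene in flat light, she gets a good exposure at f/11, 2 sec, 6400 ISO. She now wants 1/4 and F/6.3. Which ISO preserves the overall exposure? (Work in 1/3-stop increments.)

ISO 16000

Shutter speed: 2 → 1.6 → 1.3 → 1 → 0.8 → 0.6 → 0.5 → 0.4 → 0.3 → 1/4 — 3 stops shorter (darker).
Aperture: f/11 → f/10 → f/9 → f/8 → f/7.1 → f/6.3 — 1 2/3 stops larger aperture (brighter).
Net change so far: 1 1/3 stops darker. Offset with the ISO: 6400 → 8000 → 10000 → 12800 → 16000.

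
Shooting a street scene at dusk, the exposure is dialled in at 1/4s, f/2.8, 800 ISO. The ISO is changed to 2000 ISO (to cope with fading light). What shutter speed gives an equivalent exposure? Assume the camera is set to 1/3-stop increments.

ISO: 800 → 1000 → 1250 → 1600 → 2000 — 1 1/3 stops higher (brighter).
Need 1 1/3 stops darker from the shutter speed: 1/4 → 1/5 → 1/6 → 1/8 → 1/10.

1/10s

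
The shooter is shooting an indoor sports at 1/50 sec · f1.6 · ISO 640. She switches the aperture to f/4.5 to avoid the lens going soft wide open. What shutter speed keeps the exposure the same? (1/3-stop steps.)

Aperture: f/1.6 → f/1.8 → f/2 → f/2.2 → f/2.5 → f/2.8 → f/3.2 → f/3.5 → f/4 → f/4.5 — 3 stops narrower (darker).
Need 3 stops brighter from the shutter speed: 1/50 → 1/40 → 1/30 → 1/25 → 1/20 → 1/15 → 1/13 → 1/10 → 1/8 → 1/6.

1/6s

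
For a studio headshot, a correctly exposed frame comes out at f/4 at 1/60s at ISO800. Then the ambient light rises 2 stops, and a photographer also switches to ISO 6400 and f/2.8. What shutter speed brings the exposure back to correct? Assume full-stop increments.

Scene light: 2 stops brighter.
ISO: 800 → 1600 → 3200 → 6400 — 3 stops raised (brighter).
Aperture: f/4 → f/2.8 — 1 stop opened up (brighter).
Net so far: 6 stops brighter. Shutter speed: 1/60 → 1/125 → 1/250 → 1/500 → 1/1000 → 1/2000 → 1/4000.

1/4000s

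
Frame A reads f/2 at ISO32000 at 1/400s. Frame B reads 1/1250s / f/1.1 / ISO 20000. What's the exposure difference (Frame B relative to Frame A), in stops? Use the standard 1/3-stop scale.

Aperture: f/2 → f/1.8 → f/1.6 → f/1.4 → f/1.2 → f/1.1 — 1 2/3 stops opened up (brighter).
Shutter speed: 1/400 → 1/500 → 1/640 → 1/800 → 1/1000 → 1/1250 — 1 2/3 stops faster (darker).
ISO: 32000 → 25600 → 20000 — 2/3 stop lower (darker).
Net: +1 2/3 −1 2/3 −2/3 = −2/3 stops.

2/3 stop darker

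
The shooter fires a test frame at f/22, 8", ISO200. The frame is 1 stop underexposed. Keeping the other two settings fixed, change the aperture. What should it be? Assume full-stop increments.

f/16

Underexposed by 1 stop → need 1 stop brighter.
Aperture: f/22 → f/16.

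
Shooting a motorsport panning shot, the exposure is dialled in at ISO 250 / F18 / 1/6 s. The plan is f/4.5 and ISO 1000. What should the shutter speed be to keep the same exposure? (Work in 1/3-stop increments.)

1/400s

Aperture: f/18 → f/16 → f/14 → f/13 → f/11 → f/10 → f/9 → f/8 → f/7.1 → f/6.3 → f/5.6 → f/5 → f/4.5 — 4 stops wider (brighter).
ISO: 250 → 320 → 400 → 500 → 640 → 800 → 1000 — 2 stops raised (brighter).
Net change so far: 6 stops brighter. Offset with the shutter speed: 1/6 → 1/8 → 1/10 → 1/13 → 1/15 → 1/20 → 1/25 → 1/30 → 1/40 → 1/50 → 1/60 → 1/80 → 1/100 → 1/125 → 1/160 → 1/200 → 1/250 → 1/320 → 1/400.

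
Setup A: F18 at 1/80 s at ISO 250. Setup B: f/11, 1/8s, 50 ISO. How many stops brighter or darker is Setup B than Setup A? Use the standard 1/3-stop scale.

Aperture: f/18 → f/16 → f/14 → f/13 → f/11 — 1 1/3 stops wider (brighter).
Shutter speed: 1/80 → 1/60 → 1/50 → 1/40 → 1/30 → 1/25 → 1/20 → 1/15 → 1/13 → 1/10 → 1/8 — 3 1/3 stops slower (brighter).
ISO: 250 → 200 → 160 → 125 → 100 → 80 → 64 → 50 — 2 1/3 stops dropped (darker).
Net: +1 1/3 +3 1/3 −2 1/3 = +2 1/3 stops.

2 1/3 stops brighter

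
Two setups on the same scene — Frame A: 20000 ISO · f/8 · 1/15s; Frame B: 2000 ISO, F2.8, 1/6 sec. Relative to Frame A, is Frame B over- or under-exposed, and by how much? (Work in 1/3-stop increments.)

Aperture: f/8 → f/7.1 → f/6.3 → f/5.6 → f/5 → f/4.5 → f/4 → f/3.5 → f/3.2 → f/2.8 — 3 stops larger aperture (brighter).
Shutter speed: 1/15 → 1/13 → 1/10 → 1/8 → 1/6 — 1 1/3 stops slower (brighter).
ISO: 20000 → 16000 → 12800 → 10000 → 8000 → 6400 → 5000 → 4000 → 3200 → 2500 → 2000 — 3 1/3 stops lower (darker).
Net: +3 +1 1/3 −3 1/3 = +1 stop.

1 stop brighter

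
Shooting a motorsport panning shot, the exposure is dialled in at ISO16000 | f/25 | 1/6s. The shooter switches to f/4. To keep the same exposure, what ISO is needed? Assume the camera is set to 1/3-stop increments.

Aperture: f/25 → f/22 → f/20 → f/18 → f/16 → f/14 → f/13 → f/11 → f/10 → f/9 → f/8 → f/7.1 → f/6.3 → f/5.6 → f/5 → f/4.5 → f/4 — 5 1/3 stops opened up (brighter).
Need 5 1/3 stops darker from the ISO: 16000 → 12800 → 10000 → 8000 → 6400 → 5000 → 4000 → 3200 → 2500 → 2000 → 1600 → 1250 → 1000 → 800 → 640 → 500 → 400.

ISO 400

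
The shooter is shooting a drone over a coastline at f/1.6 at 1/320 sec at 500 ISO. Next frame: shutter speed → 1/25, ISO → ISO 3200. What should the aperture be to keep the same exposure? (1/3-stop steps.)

f/14

Shutter speed: 1/320 → 1/250 → 1/200 → 1/160 → 1/125 → 1/100 → 1/80 → 1/60 → 1/50 → 1/40 → 1/30 → 1/25 — 3 2/3 stops slower (brighter).
ISO: 500 → 640 → 800 → 1000 → 1250 → 1600 → 2000 → 2500 → 3200 — 2 2/3 stops higher (brighter).
Net change so far: 6 1/3 stops brighter. Offset with the aperture: f/1.6 → f/1.8 → f/2 → f/2.2 → f/2.5 → f/2.8 → f/3.2 → f/3.5 → f/4 → f/4.5 → f/5 → f/5.6 → f/6.3 → f/7.1 → f/8 → f/9 → f/10 → f/11 → f/13 → f/14.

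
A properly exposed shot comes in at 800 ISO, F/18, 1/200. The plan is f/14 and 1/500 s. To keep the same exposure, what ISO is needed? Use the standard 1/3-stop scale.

ISO 1250

Aperture: f/18 → f/16 → f/14 — 2/3 stop wider (brighter).
Shutter speed: 1/200 → 1/250 → 1/320 → 1/400 → 1/500 — 1 1/3 stops shorter (darker).
Net change so far: 2/3 stop darker. Offset with the ISO: 800 → 1000 → 1250.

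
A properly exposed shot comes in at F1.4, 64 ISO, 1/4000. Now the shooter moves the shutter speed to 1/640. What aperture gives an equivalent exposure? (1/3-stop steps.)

f/3.5

Shutter speed: 1/4000 → 1/3200 → 1/2500 → 1/2000 → 1/1600 → 1/1250 → 1/1000 → 1/800 → 1/640 — 2 2/3 stops longer (brighter).
Need 2 2/3 stops darker from the aperture: f/1.4 → f/1.6 → f/1.8 → f/2 → f/2.2 → f/2.5 → f/2.8 → f/3.2 → f/3.5.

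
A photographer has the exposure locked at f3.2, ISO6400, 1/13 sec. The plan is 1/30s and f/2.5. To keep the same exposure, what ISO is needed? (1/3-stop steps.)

ISO 10000

Shutter speed: 1/13 → 1/15 → 1/20 → 1/25 → 1/30 — 1 1/3 stops faster (darker).
Aperture: f/3.2 → f/2.8 → f/2.5 — 2/3 stop opened up (brighter).
Net change so far: 2/3 stop darker. Offset with the ISO: 6400 → 8000 → 10000.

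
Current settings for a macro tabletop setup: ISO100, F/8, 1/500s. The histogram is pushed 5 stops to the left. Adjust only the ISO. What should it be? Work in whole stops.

Underexposed by 5 stops → need 5 stops brighter.
ISO: 100 → 200 → 400 → 800 → 1600 → 3200.

ISO 3200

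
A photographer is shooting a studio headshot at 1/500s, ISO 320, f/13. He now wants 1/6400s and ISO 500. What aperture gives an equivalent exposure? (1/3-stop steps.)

f/4.5

Shutter speed: 1/500 → 1/640 → 1/800 → 1/1000 → 1/1250 → 1/1600 → 1/2000 → 1/2500 → 1/3200 → 1/4000 → 1/5000 → 1/6400 — 3 2/3 stops shorter (darker).
ISO: 320 → 400 → 500 — 2/3 stop raised (brighter).
Net change so far: 3 stops darker. Offset with the aperture: f/13 → f/11 → f/10 → f/9 → f/8 → f/7.1 → f/6.3 → f/5.6 → f/5 → f/4.5.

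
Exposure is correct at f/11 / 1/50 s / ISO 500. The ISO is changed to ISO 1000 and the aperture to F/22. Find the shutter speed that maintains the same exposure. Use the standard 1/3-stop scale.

1/25s

ISO: 500 → 640 → 800 → 1000 — 1 stop raised (brighter).
Aperture: f/11 → f/13 → f/14 → f/16 → f/18 → f/20 → f/22 — 2 stops stopped down (darker).
Net change so far: 1 stop darker. Offset with the shutter speed: 1/50 → 1/40 → 1/30 → 1/25.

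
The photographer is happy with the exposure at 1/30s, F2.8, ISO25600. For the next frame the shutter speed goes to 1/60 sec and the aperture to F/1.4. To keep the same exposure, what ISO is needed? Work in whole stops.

ISO 12800

Shutter speed: 1/30 → 1/60 — 1 stop shorter (darker).
Aperture: f/2.8 → f/2 → f/1.4 — 2 stops opened up (brighter).
Net change so far: 1 stop brighter. Offset with the ISO: 25600 → 12800.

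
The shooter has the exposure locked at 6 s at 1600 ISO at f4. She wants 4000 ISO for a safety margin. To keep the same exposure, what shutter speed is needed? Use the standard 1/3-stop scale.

2.5 s

ISO: 1600 → 2000 → 2500 → 3200 → 4000 — 1 1/3 stops raised (brighter).
Need 1 1/3 stops darker from the shutter speed: 6 → 5 → 4 → 3.2 → 2.5.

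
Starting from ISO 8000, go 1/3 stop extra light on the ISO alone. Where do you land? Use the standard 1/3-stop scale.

ISO 10000

ISO: 8000 → 10000 — 1/3 stop raised (brighter).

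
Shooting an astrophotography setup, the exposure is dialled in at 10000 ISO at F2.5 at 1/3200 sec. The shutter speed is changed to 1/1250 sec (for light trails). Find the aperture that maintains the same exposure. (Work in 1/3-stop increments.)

Shutter speed: 1/3200 → 1/2500 → 1/2000 → 1/1600 → 1/1250 — 1 1/3 stops longer (brighter).
Need 1 1/3 stops darker from the aperture: f/2.5 → f/2.8 → f/3.2 → f/3.5 → f/4.

f/4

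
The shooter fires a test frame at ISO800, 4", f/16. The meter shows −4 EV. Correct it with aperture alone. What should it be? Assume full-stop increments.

f/4

Underexposed by 4 stops → need 4 stops brighter.
Aperture: f/16 → f/11 → f/8 → f/5.6 → f/4.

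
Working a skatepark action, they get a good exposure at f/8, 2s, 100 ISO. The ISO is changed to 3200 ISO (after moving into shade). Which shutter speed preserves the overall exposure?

ISO: 100 → 200 → 400 → 800 → 1600 → 3200 — 5 stops raised (brighter).
Need 5 stops darker from the shutter speed: 2 → 1 → 1/2 → 1/4 → 1/8 → 1/15.

1/15s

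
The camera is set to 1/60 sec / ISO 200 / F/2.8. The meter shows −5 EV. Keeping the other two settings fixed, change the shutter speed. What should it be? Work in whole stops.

Underexposed by 5 stops → need 5 stops brighter.
Shutter speed: 1/60 → 1/30 → 1/15 → 1/8 → 1/4 → 1/2.

1/2s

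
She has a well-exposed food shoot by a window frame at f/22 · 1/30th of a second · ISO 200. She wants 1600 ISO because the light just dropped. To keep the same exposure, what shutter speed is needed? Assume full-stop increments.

ISO: 200 → 400 → 800 → 1600 — 3 stops higher (brighter).
Need 3 stops darker from the shutter speed: 1/30 → 1/60 → 1/125 → 1/250.

1/250s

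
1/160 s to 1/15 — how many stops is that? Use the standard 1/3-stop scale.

3 1/3 stops

1/160 → 1/125 → 1/100 → 1/80 → 1/60 → 1/50 → 1/40 → 1/30 → 1/25 → 1/20 → 1/15 — count the steps: 10 third-stops = 3 1/3 stops.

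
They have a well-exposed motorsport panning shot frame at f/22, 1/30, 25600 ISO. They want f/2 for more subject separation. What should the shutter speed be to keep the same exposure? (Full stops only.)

Aperture: f/22 → f/16 → f/11 → f/8 → f/5.6 → f/4 → f/2.8 → f/2 — 7 stops wider (brighter).
Need 7 stops darker from the shutter speed: 1/30 → 1/60 → 1/125 → 1/250 → 1/500 → 1/1000 → 1/2000 → 1/4000.

1/4000s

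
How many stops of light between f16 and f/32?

f/16 → f/22 → f/32 — count the steps: 2 stops.

2 stops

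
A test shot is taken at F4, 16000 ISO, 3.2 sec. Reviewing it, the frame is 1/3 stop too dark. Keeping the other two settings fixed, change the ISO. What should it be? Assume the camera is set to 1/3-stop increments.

Underexposed by 1/3 stop → need 1/3 stop brighter.
ISO: 16000 → 20000.

ISO 20000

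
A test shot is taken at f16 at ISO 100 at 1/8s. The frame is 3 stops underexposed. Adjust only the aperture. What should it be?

Underexposed by 3 stops → need 3 stops brighter.
Aperture: f/16 → f/11 → f/8 → f/5.6.

f/5.6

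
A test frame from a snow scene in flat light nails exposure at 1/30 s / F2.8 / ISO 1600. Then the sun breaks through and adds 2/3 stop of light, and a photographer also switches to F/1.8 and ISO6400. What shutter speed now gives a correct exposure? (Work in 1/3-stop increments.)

Scene light: 2/3 stop brighter.
Aperture: f/2.8 → f/2.5 → f/2.2 → f/2 → f/1.8 — 1 1/3 stops wider (brighter).
ISO: 1600 → 2000 → 2500 → 3200 → 4000 → 5000 → 6400 — 2 stops raised (brighter).
Net so far: 4 stops brighter. Shutter speed: 1/30 → 1/40 → 1/50 → 1/60 → 1/80 → 1/100 → 1/125 → 1/160 → 1/200 → 1/250 → 1/320 → 1/400 → 1/500.

1/500s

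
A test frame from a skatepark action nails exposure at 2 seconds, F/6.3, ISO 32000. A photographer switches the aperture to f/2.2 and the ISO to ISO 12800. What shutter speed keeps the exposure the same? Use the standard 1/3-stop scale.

Aperture: f/6.3 → f/5.6 → f/5 → f/4.5 → f/4 → f/3.5 → f/3.2 → f/2.8 → f/2.5 → f/2.2 — 3 stops opened up (brighter).
ISO: 32000 → 25600 → 20000 → 16000 → 12800 — 1 1/3 stops dropped (darker).
Net change so far: 1 2/3 stops brighter. Offset with the shutter speed: 2 → 1.6 → 1.3 → 1 → 0.8 → 0.6.

0.6 s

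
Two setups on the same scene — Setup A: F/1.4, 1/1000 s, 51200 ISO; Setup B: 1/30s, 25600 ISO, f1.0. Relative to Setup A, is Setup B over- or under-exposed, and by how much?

Aperture: f/1.4 → f/1.0 — 1 stop wider (brighter).
Shutter speed: 1/1000 → 1/500 → 1/250 → 1/125 → 1/60 → 1/30 — 5 stops slower (brighter).
ISO: 51200 → 25600 — 1 stop dropped (darker).
Net: +1 +5 −1 = +5 stops.

5 stops brighter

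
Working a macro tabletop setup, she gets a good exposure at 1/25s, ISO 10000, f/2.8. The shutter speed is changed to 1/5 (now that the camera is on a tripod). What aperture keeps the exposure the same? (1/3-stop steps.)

f/6.3

Shutter speed: 1/25 → 1/20 → 1/15 → 1/13 → 1/10 → 1/8 → 1/6 → 1/5 — 2 1/3 stops longer (brighter).
Need 2 1/3 stops darker from the aperture: f/2.8 → f/3.2 → f/3.5 → f/4 → f/4.5 → f/5 → f/5.6 → f/6.3.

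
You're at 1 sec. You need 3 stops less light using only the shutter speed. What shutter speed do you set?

1/8s

Shutter speed: 1 → 1/2 → 1/4 → 1/8 — 3 stops faster (darker).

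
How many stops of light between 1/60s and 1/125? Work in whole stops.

1 stop

1/60 → 1/125 — count the steps: 1 stop.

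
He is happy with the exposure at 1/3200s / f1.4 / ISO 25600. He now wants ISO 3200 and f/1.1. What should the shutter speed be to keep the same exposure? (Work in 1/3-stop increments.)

1/640s

ISO: 25600 → 20000 → 16000 → 12800 → 10000 → 8000 → 6400 → 5000 → 4000 → 3200 — 3 stops lower (darker).
Aperture: f/1.4 → f/1.2 → f/1.1 — 2/3 stop larger aperture (brighter).
Net change so far: 2 1/3 stops darker. Offset with the shutter speed: 1/3200 → 1/2500 → 1/2000 → 1/1600 → 1/1250 → 1/1000 → 1/800 → 1/640.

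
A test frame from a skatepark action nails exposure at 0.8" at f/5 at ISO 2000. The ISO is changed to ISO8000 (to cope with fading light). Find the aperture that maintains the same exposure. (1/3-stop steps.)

ISO: 2000 → 2500 → 3200 → 4000 → 5000 → 6400 → 8000 — 2 stops higher (brighter).
Need 2 stops darker from the aperture: f/5 → f/5.6 → f/6.3 → f/7.1 → f/8 → f/9 → f/10.

f/10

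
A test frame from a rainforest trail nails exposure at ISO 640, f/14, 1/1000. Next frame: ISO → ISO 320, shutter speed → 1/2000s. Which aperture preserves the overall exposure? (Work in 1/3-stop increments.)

ISO: 640 → 500 → 400 → 320 — 1 stop lower (darker).
Shutter speed: 1/1000 → 1/1250 → 1/1600 → 1/2000 — 1 stop faster (darker).
Net change so far: 2 stops darker. Offset with the aperture: f/14 → f/13 → f/11 → f/10 → f/9 → f/8 → f/7.1.

f/7.1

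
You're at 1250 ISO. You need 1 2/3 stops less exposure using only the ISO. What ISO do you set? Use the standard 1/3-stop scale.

ISO: 1250 → 1000 → 800 → 640 → 500 → 400 — 1 2/3 stops lower (darker).

ISO 400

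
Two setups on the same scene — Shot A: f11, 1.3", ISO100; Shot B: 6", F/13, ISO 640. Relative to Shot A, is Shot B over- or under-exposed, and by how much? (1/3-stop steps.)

Aperture: f/11 → f/13 — 1/3 stop stopped down (darker).
Shutter speed: 1.3 → 1.6 → 2 → 2.5 → 3.2 → 4 → 5 → 6 — 2 1/3 stops longer (brighter).
ISO: 100 → 125 → 160 → 200 → 250 → 320 → 400 → 500 → 640 — 2 2/3 stops higher (brighter).
Net: −1/3 +2 1/3 +2 2/3 = +4 2/3 stops.

4 2/3 stops brighter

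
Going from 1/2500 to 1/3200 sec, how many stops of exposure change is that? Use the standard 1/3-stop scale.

1/2500 → 1/3200 — count the steps: 1 third-stops = 1/3 stop.

1/3 stop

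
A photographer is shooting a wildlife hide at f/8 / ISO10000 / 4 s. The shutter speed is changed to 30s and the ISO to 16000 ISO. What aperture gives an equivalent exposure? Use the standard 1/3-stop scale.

f/29

Shutter speed: 4 → 5 → 6 → 8 → 10 → 13 → 15 → 20 → 25 → 30 — 3 stops slower (brighter).
ISO: 10000 → 12800 → 16000 — 2/3 stop raised (brighter).
Net change so far: 3 2/3 stops brighter. Offset with the aperture: f/8 → f/9 → f/10 → f/11 → f/13 → f/14 → f/16 → f/18 → f/20 → f/22 → f/25 → f/29.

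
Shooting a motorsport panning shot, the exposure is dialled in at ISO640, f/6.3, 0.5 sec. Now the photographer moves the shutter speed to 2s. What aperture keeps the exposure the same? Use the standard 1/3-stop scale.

f/13

Shutter speed: 0.5 → 0.6 → 0.8 → 1 → 1.3 → 1.6 → 2 — 2 stops longer (brighter).
Need 2 stops darker from the aperture: f/6.3 → f/7.1 → f/8 → f/9 → f/10 → f/11 → f/13.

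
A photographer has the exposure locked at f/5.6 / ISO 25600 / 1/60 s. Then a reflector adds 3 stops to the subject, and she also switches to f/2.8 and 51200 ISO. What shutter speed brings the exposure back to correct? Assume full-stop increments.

1/4000s

Scene light: 3 stops brighter.
Aperture: f/5.6 → f/4 → f/2.8 — 2 stops larger aperture (brighter).
ISO: 25600 → 51200 — 1 stop raised (brighter).
Net so far: 6 stops brighter. Shutter speed: 1/60 → 1/125 → 1/250 → 1/500 → 1/1000 → 1/2000 → 1/4000.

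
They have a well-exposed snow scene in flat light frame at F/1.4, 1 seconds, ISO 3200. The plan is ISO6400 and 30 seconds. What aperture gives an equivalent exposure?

ISO: 3200 → 6400 — 1 stop higher (brighter).
Shutter speed: 1 → 2 → 4 → 8 → 15 → 30 — 5 stops longer (brighter).
Net change so far: 6 stops brighter. Offset with the aperture: f/1.4 → f/2 → f/2.8 → f/4 → f/5.6 → f/8 → f/11.

f/11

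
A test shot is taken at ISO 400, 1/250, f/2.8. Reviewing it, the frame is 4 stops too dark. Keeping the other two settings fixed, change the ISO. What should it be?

Underexposed by 4 stops → need 4 stops brighter.
ISO: 400 → 800 → 1600 → 3200 → 6400.

ISO 6400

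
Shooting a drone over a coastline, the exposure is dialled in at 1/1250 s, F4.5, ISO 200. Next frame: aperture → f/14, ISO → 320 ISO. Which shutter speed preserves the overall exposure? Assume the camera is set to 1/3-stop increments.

Aperture: f/4.5 → f/5 → f/5.6 → f/6.3 → f/7.1 → f/8 → f/9 → f/10 → f/11 → f/13 → f/14 — 3 1/3 stops smaller aperture (darker).
ISO: 200 → 250 → 320 — 2/3 stop raised (brighter).
Net change so far: 2 2/3 stops darker. Offset with the shutter speed: 1/1250 → 1/1000 → 1/800 → 1/640 → 1/500 → 1/400 → 1/320 → 1/250 → 1/200.

1/200s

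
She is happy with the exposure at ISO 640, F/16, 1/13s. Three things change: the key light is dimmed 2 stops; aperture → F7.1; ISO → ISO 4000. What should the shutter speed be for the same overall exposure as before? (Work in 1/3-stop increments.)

1/100s

Scene light: 2 stops darker.
Aperture: f/16 → f/14 → f/13 → f/11 → f/10 → f/9 → f/8 → f/7.1 — 2 1/3 stops opened up (brighter).
ISO: 640 → 800 → 1000 → 1250 → 1600 → 2000 → 2500 → 3200 → 4000 — 2 2/3 stops raised (brighter).
Net so far: 3 stops brighter. Shutter speed: 1/13 → 1/15 → 1/20 → 1/25 → 1/30 → 1/40 → 1/50 → 1/60 → 1/80 → 1/100.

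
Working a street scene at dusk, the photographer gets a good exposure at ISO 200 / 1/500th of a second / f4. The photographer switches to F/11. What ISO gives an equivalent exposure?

Aperture: f/4 → f/5.6 → f/8 → f/11 — 3 stops smaller aperture (darker).
Need 3 stops brighter from the ISO: 200 → 400 → 800 → 1600.

ISO 1600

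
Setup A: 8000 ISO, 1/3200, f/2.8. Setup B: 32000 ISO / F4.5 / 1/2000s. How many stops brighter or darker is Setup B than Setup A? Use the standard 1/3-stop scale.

Aperture: f/2.8 → f/3.2 → f/3.5 → f/4 → f/4.5 — 1 1/3 stops smaller aperture (darker).
Shutter speed: 1/3200 → 1/2500 → 1/2000 — 2/3 stop longer (brighter).
ISO: 8000 → 10000 → 12800 → 16000 → 20000 → 25600 → 32000 — 2 stops raised (brighter).
Net: −1 1/3 +2/3 +2 = +1 1/3 stops.

1 1/3 stops brighter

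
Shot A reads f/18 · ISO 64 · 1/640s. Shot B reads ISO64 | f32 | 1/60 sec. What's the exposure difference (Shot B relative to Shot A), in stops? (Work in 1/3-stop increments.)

Aperture: f/18 → f/20 → f/22 → f/25 → f/29 → f/32 — 1 2/3 stops smaller aperture (darker).
Shutter speed: 1/640 → 1/500 → 1/400 → 1/320 → 1/250 → 1/200 → 1/160 → 1/125 → 1/100 → 1/80 → 1/60 — 3 1/3 stops longer (brighter).
ISO: unchanged.
Net: −1 2/3 +3 1/3 = +1 2/3 stops.

1 2/3 stops brighter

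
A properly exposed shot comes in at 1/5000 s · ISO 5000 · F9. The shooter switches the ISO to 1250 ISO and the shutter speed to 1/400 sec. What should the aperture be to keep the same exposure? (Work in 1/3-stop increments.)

ISO: 5000 → 4000 → 3200 → 2500 → 2000 → 1600 → 1250 — 2 stops lower (darker).
Shutter speed: 1/5000 → 1/4000 → 1/3200 → 1/2500 → 1/2000 → 1/1600 → 1/1250 → 1/1000 → 1/800 → 1/640 → 1/500 → 1/400 — 3 2/3 stops longer (brighter).
Net change so far: 1 2/3 stops brighter. Offset with the aperture: f/9 → f/10 → f/11 → f/13 → f/14 → f/16.

f/16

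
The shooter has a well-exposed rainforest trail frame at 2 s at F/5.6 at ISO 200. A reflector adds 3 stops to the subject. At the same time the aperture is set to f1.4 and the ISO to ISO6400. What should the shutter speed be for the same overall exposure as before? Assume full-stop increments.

Scene light: 3 stops brighter.
Aperture: f/5.6 → f/4 → f/2.8 → f/2 → f/1.4 — 4 stops larger aperture (brighter).
ISO: 200 → 400 → 800 → 1600 → 3200 → 6400 — 5 stops higher (brighter).
Net so far: 12 stops brighter. Shutter speed: 2 → 1 → 1/2 → 1/4 → 1/8 → 1/15 → 1/30 → 1/60 → 1/125 → 1/250 → 1/500 → 1/1000 → 1/2000.

1/2000s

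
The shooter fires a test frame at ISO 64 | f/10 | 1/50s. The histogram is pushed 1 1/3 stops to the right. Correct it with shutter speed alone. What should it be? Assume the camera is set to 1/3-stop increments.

1/125s

Overexposed by 1 1/3 stops → need 1 1/3 stops darker.
Shutter speed: 1/50 → 1/60 → 1/80 → 1/100 → 1/125.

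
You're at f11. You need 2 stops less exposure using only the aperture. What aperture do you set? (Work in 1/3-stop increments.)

f/22

Aperture: f/11 → f/13 → f/14 → f/16 → f/18 → f/20 → f/22 — 2 stops smaller aperture (darker).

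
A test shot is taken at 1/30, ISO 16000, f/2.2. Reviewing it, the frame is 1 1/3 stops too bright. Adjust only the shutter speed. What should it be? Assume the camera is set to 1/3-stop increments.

1/80s

Overexposed by 1 1/3 stops → need 1 1/3 stops darker.
Shutter speed: 1/30 → 1/40 → 1/50 → 1/60 → 1/80.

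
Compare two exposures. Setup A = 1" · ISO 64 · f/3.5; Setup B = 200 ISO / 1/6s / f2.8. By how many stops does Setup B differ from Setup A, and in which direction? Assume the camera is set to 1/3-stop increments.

1/3 stop darker

Aperture: f/3.5 → f/3.2 → f/2.8 — 2/3 stop larger aperture (brighter).
Shutter speed: 1 → 0.8 → 0.6 → 0.5 → 0.4 → 0.3 → 1/4 → 1/5 → 1/6 — 2 2/3 stops shorter (darker).
ISO: 64 → 80 → 100 → 125 → 160 → 200 — 1 2/3 stops raised (brighter).
Net: +2/3 −2 2/3 +1 2/3 = −1/3 stops.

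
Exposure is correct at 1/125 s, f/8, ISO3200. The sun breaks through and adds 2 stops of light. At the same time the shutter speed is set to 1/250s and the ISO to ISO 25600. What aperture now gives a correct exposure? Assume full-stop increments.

Scene light: 2 stops brighter.
Shutter speed: 1/125 → 1/250 — 1 stop shorter (darker).
ISO: 3200 → 6400 → 12800 → 25600 — 3 stops raised (brighter).
Net so far: 4 stops brighter. Aperture: f/8 → f/11 → f/16 → f/22 → f/32.

f/32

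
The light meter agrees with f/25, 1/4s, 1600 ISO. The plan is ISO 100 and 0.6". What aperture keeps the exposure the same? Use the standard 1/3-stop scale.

ISO: 1600 → 1250 → 1000 → 800 → 640 → 500 → 400 → 320 → 250 → 200 → 160 → 125 → 100 — 4 stops lower (darker).
Shutter speed: 1/4 → 0.3 → 0.4 → 0.5 → 0.6 — 1 1/3 stops slower (brighter).
Net change so far: 2 2/3 stops darker. Offset with the aperture: f/25 → f/22 → f/20 → f/18 → f/16 → f/14 → f/13 → f/11 → f/10.

f/10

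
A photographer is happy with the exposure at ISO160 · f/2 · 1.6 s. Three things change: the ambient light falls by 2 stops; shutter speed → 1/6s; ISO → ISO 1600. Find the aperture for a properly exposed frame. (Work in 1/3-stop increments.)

f/1.0

Scene light: 2 stops darker.
Shutter speed: 1.6 → 1.3 → 1 → 0.8 → 0.6 → 0.5 → 0.4 → 0.3 → 1/4 → 1/5 → 1/6 — 3 1/3 stops shorter (darker).
ISO: 160 → 200 → 250 → 320 → 400 → 500 → 640 → 800 → 1000 → 1250 → 1600 — 3 1/3 stops raised (brighter).
Net so far: 2 stops darker. Aperture: f/2 → f/1.8 → f/1.6 → f/1.4 → f/1.2 → f/1.1 → f/1.0.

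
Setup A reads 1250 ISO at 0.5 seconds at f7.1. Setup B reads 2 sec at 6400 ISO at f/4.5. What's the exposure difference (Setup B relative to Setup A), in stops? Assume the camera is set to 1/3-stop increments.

5 2/3 stops brighter

Aperture: f/7.1 → f/6.3 → f/5.6 → f/5 → f/4.5 — 1 1/3 stops larger aperture (brighter).
Shutter speed: 0.5 → 0.6 → 0.8 → 1 → 1.3 → 1.6 → 2 — 2 stops slower (brighter).
ISO: 1250 → 1600 → 2000 → 2500 → 3200 → 4000 → 5000 → 6400 — 2 1/3 stops raised (brighter).
Net: +1 1/3 +2 +2 1/3 = +5 2/3 stops.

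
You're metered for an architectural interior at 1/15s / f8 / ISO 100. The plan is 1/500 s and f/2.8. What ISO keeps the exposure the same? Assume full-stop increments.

ISO 400

Shutter speed: 1/15 → 1/30 → 1/60 → 1/125 → 1/250 → 1/500 — 5 stops shorter (darker).
Aperture: f/8 → f/5.6 → f/4 → f/2.8 — 3 stops larger aperture (brighter).
Net change so far: 2 stops darker. Offset with the ISO: 100 → 200 → 400.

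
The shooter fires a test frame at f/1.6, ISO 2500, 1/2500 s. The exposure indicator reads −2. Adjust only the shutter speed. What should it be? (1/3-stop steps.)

Underexposed by 2 stops → need 2 stops brighter.
Shutter speed: 1/2500 → 1/2000 → 1/1600 → 1/1250 → 1/1000 → 1/800 → 1/640.

1/640s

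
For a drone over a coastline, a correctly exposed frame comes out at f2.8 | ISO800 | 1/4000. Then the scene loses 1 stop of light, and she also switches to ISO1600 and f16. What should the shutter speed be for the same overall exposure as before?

1/125s

Scene light: 1 stop darker.
ISO: 800 → 1600 — 1 stop higher (brighter).
Aperture: f/2.8 → f/4 → f/5.6 → f/8 → f/11 → f/16 — 5 stops stopped down (darker).
Net so far: 5 stops darker. Shutter speed: 1/4000 → 1/2000 → 1/1000 → 1/500 → 1/250 → 1/125.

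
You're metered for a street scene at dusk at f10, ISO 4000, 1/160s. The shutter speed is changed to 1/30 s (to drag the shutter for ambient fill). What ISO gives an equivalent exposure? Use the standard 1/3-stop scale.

ISO 800

Shutter speed: 1/160 → 1/125 → 1/100 → 1/80 → 1/60 → 1/50 → 1/40 → 1/30 — 2 1/3 stops slower (brighter).
Need 2 1/3 stops darker from the ISO: 4000 → 3200 → 2500 → 2000 → 1600 → 1250 → 1000 → 800.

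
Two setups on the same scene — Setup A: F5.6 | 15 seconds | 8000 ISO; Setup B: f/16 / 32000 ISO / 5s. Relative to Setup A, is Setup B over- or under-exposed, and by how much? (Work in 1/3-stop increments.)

Aperture: f/5.6 → f/6.3 → f/7.1 → f/8 → f/9 → f/10 → f/11 → f/13 → f/14 → f/16 — 3 stops stopped down (darker).
Shutter speed: 15 → 13 → 10 → 8 → 6 → 5 — 1 2/3 stops shorter (darker).
ISO: 8000 → 10000 → 12800 → 16000 → 20000 → 25600 → 32000 — 2 stops higher (brighter).
Net: −3 −1 2/3 +2 = −2 2/3 stops.

2 2/3 stops darker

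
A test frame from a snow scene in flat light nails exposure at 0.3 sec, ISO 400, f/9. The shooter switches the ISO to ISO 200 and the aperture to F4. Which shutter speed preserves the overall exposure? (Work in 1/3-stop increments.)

1/8s

ISO: 400 → 320 → 250 → 200 — 1 stop lower (darker).
Aperture: f/9 → f/8 → f/7.1 → f/6.3 → f/5.6 → f/5 → f/4.5 → f/4 — 2 1/3 stops wider (brighter).
Net change so far: 1 1/3 stops brighter. Offset with the shutter speed: 0.3 → 1/4 → 1/5 → 1/6 → 1/8.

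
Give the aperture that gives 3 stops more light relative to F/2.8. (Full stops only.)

f/1.0

Aperture: f/2.8 → f/2 → f/1.4 → f/1.0 — 3 stops opened up (brighter).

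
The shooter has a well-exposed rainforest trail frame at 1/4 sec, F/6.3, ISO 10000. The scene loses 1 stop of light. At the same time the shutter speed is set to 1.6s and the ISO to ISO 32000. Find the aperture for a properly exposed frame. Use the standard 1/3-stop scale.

Scene light: 1 stop darker.
Shutter speed: 1/4 → 0.3 → 0.4 → 0.5 → 0.6 → 0.8 → 1 → 1.3 → 1.6 — 2 2/3 stops longer (brighter).
ISO: 10000 → 12800 → 16000 → 20000 → 25600 → 32000 — 1 2/3 stops higher (brighter).
Net so far: 3 1/3 stops brighter. Aperture: f/6.3 → f/7.1 → f/8 → f/9 → f/10 → f/11 → f/13 → f/14 → f/16 → f/18 → f/20.

f/20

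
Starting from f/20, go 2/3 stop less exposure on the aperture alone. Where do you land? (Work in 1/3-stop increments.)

f/25

Aperture: f/20 → f/22 → f/25 — 2/3 stop smaller aperture (darker).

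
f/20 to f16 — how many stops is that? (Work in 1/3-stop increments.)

f/20 → f/18 → f/16 — count the steps: 2 third-stops = 2/3 stop.

2/3 stop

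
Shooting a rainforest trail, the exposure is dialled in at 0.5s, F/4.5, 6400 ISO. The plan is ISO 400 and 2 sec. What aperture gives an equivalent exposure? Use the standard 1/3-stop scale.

f/2.2

ISO: 6400 → 5000 → 4000 → 3200 → 2500 → 2000 → 1600 → 1250 → 1000 → 800 → 640 → 500 → 400 — 4 stops lower (darker).
Shutter speed: 0.5 → 0.6 → 0.8 → 1 → 1.3 → 1.6 → 2 — 2 stops longer (brighter).
Net change so far: 2 stops darker. Offset with the aperture: f/4.5 → f/4 → f/3.5 → f/3.2 → f/2.8 → f/2.5 → f/2.2.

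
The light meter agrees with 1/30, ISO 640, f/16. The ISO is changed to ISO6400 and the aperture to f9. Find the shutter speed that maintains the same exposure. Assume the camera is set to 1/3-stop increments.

1/1000s

ISO: 640 → 800 → 1000 → 1250 → 1600 → 2000 → 2500 → 3200 → 4000 → 5000 → 6400 — 3 1/3 stops raised (brighter).
Aperture: f/16 → f/14 → f/13 → f/11 → f/10 → f/9 — 1 2/3 stops wider (brighter).
Net change so far: 5 stops brighter. Offset with the shutter speed: 1/30 → 1/40 → 1/50 → 1/60 → 1/80 → 1/100 → 1/125 → 1/160 → 1/200 → 1/250 → 1/320 → 1/400 → 1/500 → 1/640 → 1/800 → 1/1000.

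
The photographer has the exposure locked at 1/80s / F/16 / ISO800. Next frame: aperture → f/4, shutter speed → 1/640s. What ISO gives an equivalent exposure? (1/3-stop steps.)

ISO 400

Aperture: f/16 → f/14 → f/13 → f/11 → f/10 → f/9 → f/8 → f/7.1 → f/6.3 → f/5.6 → f/5 → f/4.5 → f/4 — 4 stops wider (brighter).
Shutter speed: 1/80 → 1/100 → 1/125 → 1/160 → 1/200 → 1/250 → 1/320 → 1/400 → 1/500 → 1/640 — 3 stops shorter (darker).
Net change so far: 1 stop brighter. Offset with the ISO: 800 → 640 → 500 → 400.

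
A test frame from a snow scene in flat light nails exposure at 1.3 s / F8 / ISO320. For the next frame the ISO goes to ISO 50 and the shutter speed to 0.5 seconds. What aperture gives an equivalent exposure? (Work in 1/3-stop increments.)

ISO: 320 → 250 → 200 → 160 → 125 → 100 → 80 → 64 → 50 — 2 2/3 stops lower (darker).
Shutter speed: 1.3 → 1 → 0.8 → 0.6 → 0.5 — 1 1/3 stops shorter (darker).
Net change so far: 4 stops darker. Offset with the aperture: f/8 → f/7.1 → f/6.3 → f/5.6 → f/5 → f/4.5 → f/4 → f/3.5 → f/3.2 → f/2.8 → f/2.5 → f/2.2 → f/2.

f/2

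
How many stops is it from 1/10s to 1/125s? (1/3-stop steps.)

3 2/3 stops

1/10 → 1/13 → 1/15 → 1/20 → 1/25 → 1/30 → 1/40 → 1/50 → 1/60 → 1/80 → 1/100 → 1/125 — count the steps: 11 third-stops = 3 2/3 stops.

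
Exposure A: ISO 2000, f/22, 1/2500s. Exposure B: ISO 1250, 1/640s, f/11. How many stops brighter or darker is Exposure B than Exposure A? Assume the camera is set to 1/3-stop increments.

Aperture: f/22 → f/20 → f/18 → f/16 → f/14 → f/13 → f/11 — 2 stops opened up (brighter).
Shutter speed: 1/2500 → 1/2000 → 1/1600 → 1/1250 → 1/1000 → 1/800 → 1/640 — 2 stops longer (brighter).
ISO: 2000 → 1600 → 1250 — 2/3 stop dropped (darker).
Net: +2 +2 −2/3 = +3 1/3 stops.

3 1/3 stops brighter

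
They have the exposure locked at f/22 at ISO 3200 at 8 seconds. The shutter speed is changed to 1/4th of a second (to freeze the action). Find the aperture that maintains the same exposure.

Shutter speed: 8 → 4 → 2 → 1 → 1/2 → 1/4 — 5 stops shorter (darker).
Need 5 stops brighter from the aperture: f/22 → f/16 → f/11 → f/8 → f/5.6 → f/4.

f/4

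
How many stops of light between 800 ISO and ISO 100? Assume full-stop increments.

3 stops

800 → 400 → 200 → 100 — count the steps: 3 stops.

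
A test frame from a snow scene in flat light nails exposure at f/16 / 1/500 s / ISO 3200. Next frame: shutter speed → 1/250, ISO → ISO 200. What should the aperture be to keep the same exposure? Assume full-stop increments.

f/5.6

Shutter speed: 1/500 → 1/250 — 1 stop slower (brighter).
ISO: 3200 → 1600 → 800 → 400 → 200 — 4 stops lower (darker).
Net change so far: 3 stops darker. Offset with the aperture: f/16 → f/11 → f/8 → f/5.6.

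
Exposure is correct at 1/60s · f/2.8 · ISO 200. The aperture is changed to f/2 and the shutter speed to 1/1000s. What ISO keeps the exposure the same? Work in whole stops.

ISO 1600

Aperture: f/2.8 → f/2 — 1 stop larger aperture (brighter).
Shutter speed: 1/60 → 1/125 → 1/250 → 1/500 → 1/1000 — 4 stops shorter (darker).
Net change so far: 3 stops darker. Offset with the ISO: 200 → 400 → 800 → 1600.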